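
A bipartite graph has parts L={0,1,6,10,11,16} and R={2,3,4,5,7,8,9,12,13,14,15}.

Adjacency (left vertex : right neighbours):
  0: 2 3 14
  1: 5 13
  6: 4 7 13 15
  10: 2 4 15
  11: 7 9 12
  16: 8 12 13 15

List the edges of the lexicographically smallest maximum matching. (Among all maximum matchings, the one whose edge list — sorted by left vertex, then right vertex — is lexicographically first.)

Lex-smallest maximum matching: {(0,2), (1,5), (6,4), (10,15), (11,7), (16,8)}

|M| = 6 (so the lex-smallest maximum matching has 6 edges)
process left vertices in ascending order; for each, take the smallest-labelled available neighbour that still permits 6 edges overall, or leave it unmatched if none does
lex-smallest matching: {0-2, 1-5, 6-4, 10-15, 11-7, 16-8}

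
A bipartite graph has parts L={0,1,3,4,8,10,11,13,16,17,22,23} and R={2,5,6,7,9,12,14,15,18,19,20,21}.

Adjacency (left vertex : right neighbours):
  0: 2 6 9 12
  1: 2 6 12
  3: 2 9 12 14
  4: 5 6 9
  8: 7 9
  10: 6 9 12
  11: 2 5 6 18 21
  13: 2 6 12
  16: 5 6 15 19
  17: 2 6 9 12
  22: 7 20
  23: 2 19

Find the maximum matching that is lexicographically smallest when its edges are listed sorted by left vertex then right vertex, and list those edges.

Lex-smallest maximum matching: {(0,2), (1,6), (3,14), (4,5), (8,7), (10,9), (11,18), (13,12), (16,15), (22,20), (23,19)}

|M| = 11 (so the lex-smallest maximum matching has 11 edges)
process left vertices in ascending order; for each, take the smallest-labelled available neighbour that still permits 11 edges overall, or leave it unmatched if none does
lex-smallest matching: {0-2, 1-6, 3-14, 4-5, 8-7, 10-9, 11-18, 13-12, 16-15, 22-20, 23-19}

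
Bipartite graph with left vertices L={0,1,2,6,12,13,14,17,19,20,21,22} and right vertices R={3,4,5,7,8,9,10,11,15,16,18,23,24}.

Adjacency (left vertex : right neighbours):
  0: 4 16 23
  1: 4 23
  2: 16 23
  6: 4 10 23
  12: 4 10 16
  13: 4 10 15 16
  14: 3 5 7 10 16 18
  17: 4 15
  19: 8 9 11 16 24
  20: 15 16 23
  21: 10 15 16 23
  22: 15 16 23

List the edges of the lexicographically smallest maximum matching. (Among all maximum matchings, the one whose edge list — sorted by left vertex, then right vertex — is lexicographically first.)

|M| = 7 (so the lex-smallest maximum matching has 7 edges)
process left vertices in ascending order; for each, take the smallest-labelled available neighbour that still permits 7 edges overall, or leave it unmatched if none does
lex-smallest matching: {0-4, 1-23, 2-16, 6-10, 13-15, 14-3, 19-8}

Lex-smallest maximum matching: {(0,4), (1,23), (2,16), (6,10), (13,15), (14,3), (19,8)}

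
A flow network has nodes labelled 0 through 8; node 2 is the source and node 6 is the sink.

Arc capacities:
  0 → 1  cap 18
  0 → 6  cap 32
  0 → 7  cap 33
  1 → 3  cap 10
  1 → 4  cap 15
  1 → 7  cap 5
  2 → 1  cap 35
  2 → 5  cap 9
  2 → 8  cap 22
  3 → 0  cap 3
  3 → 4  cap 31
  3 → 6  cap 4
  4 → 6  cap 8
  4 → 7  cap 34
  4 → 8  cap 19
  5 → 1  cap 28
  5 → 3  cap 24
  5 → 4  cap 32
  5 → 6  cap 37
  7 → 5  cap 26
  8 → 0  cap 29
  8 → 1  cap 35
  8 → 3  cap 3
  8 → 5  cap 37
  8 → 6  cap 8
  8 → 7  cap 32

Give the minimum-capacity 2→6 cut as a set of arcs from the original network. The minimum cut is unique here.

Min-cut arcs: {(1,3), (1,4), (1,7), (2,5), (2,8)} (total capacity 61)

augment #1: 2→5→6 push 9
augment #2: 2→8→6 push 8
augment #3: 2→1→3→6 push 4
augment #4: 2→1→4→6 push 8
augment #5: 2→8→0→6 push 14
augment #6: 2→1→3→0→6 push 3
augment #7: 2→1→7→5→6 push 5
augment #8: 2→1→4→7→5→6 push 7
augment #9: 2→1→3→4→7→5→6 push 3
max flow = 61; residual-reachable set from 2 gives S-side
cut edges (S→T): {(1,3), (1,4), (1,7), (2,5), (2,8)} total cap 61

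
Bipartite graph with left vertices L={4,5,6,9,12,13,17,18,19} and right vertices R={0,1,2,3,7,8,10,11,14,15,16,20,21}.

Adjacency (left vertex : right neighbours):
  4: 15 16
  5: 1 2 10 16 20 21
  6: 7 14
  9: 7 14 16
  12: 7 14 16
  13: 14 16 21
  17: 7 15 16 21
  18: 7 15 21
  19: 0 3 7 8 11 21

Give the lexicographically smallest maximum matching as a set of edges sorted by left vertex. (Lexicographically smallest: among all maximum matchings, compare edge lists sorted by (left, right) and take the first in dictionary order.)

Lex-smallest maximum matching: {(4,15), (5,1), (6,7), (9,14), (12,16), (13,21), (19,0)}

|M| = 7 (so the lex-smallest maximum matching has 7 edges)
process left vertices in ascending order; for each, take the smallest-labelled available neighbour that still permits 7 edges overall, or leave it unmatched if none does
lex-smallest matching: {4-15, 5-1, 6-7, 9-14, 12-16, 13-21, 19-0}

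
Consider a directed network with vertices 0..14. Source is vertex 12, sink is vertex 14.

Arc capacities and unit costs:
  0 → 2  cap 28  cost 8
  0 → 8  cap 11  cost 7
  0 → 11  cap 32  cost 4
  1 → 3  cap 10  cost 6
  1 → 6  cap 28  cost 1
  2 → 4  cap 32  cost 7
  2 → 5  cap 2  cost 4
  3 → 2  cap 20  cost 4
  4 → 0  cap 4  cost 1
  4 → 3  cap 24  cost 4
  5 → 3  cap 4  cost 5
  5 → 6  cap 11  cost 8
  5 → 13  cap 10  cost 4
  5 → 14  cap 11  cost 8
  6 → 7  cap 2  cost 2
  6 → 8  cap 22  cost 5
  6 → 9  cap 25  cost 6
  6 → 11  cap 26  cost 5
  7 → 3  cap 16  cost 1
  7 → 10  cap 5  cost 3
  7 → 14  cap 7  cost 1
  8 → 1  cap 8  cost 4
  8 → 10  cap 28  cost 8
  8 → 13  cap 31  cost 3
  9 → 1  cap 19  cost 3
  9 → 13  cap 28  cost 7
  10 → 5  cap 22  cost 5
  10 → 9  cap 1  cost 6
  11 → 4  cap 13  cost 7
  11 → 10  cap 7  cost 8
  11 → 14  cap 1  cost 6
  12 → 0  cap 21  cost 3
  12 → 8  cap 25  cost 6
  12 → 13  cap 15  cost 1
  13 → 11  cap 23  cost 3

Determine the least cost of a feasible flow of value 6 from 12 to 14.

Minimum cost for 6 units: 109

shortest-cost path #1: 12→13→11→14 push 1 @ unit cost 10 (adds 10)
shortest-cost path #2: 12→8→1→6→7→14 push 2 @ unit cost 14 (adds 28)
shortest-cost path #3: 12→0→2→5→14 push 2 @ unit cost 23 (adds 46)
shortest-cost path #4: 12→13→11→10→5→14 push 1 @ unit cost 25 (adds 25)
total cost = 109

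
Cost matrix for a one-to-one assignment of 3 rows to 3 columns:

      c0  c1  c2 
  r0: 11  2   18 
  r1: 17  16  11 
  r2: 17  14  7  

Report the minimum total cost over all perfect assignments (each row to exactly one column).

Minimum assignment cost: 26

optimal assignment: row0→col1 (cost 2), row1→col0 (cost 17), row2→col2 (cost 7)
total = 2 + 17 + 7 = 26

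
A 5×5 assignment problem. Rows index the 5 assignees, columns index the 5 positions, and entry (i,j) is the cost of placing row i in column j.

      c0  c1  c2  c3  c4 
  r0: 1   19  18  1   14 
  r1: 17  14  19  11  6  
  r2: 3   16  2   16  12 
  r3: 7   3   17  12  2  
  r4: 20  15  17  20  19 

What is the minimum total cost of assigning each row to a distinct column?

Minimum assignment cost: 30

optimal assignment: row0→col3 (cost 1), row1→col4 (cost 6), row2→col0 (cost 3), row3→col1 (cost 3), row4→col2 (cost 17)
total = 1 + 6 + 3 + 3 + 17 = 30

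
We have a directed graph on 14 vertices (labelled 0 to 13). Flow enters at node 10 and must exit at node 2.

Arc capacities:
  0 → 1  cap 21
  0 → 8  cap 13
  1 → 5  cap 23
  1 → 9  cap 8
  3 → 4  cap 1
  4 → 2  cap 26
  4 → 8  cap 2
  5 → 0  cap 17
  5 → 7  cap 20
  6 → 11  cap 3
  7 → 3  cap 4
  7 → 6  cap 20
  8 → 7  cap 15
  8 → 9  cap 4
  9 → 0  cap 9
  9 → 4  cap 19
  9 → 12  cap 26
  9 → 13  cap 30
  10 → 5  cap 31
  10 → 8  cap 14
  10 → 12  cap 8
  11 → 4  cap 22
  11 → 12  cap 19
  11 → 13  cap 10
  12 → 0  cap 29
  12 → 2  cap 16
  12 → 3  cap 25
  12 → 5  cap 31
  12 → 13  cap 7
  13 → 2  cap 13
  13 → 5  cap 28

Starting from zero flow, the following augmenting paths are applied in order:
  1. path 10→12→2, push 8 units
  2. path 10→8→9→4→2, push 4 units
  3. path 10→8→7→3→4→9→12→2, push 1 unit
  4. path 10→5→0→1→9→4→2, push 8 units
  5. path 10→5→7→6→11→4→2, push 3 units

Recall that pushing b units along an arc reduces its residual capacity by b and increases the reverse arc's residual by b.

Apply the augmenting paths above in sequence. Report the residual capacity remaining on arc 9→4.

Residual capacity of (9,4): 8

after path 1 (10→12→2, push 8): res(9,4)=19
after path 2 (10→8→9→4→2, push 4): res(9,4)=15
after path 3 (10→8→7→3→4→9→12→2, push 1): res(9,4)=16
after path 4 (10→5→0→1→9→4→2, push 8): res(9,4)=8
after path 5 (10→5→7→6→11→4→2, push 3): res(9,4)=8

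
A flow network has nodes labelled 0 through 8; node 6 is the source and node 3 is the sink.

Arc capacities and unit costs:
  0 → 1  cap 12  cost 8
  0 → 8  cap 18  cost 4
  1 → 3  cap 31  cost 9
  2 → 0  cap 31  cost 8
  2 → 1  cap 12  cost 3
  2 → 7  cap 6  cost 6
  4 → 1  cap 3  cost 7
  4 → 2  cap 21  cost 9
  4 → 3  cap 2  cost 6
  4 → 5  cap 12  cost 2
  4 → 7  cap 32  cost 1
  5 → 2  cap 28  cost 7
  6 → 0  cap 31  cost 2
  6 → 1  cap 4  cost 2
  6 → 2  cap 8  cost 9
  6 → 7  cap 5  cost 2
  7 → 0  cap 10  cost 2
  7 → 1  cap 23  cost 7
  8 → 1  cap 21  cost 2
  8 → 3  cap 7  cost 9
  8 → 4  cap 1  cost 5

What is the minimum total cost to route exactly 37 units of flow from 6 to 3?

Minimum cost for 37 units: 616

shortest-cost path #1: 6→1→3 push 4 @ unit cost 11 (adds 44)
shortest-cost path #2: 6→0→8→3 push 7 @ unit cost 15 (adds 105)
shortest-cost path #3: 6→0→8→1→3 push 11 @ unit cost 17 (adds 187)
shortest-cost path #4: 6→7→1→3 push 5 @ unit cost 18 (adds 90)
shortest-cost path #5: 6→0→1→3 push 10 @ unit cost 19 (adds 190)
total cost = 616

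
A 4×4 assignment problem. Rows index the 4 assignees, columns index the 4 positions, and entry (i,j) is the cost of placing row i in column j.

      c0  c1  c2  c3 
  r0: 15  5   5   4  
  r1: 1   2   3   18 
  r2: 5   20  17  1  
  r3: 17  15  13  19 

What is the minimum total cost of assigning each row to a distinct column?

Minimum assignment cost: 20

optimal assignment: row0→col1 (cost 5), row1→col0 (cost 1), row2→col3 (cost 1), row3→col2 (cost 13)
total = 5 + 1 + 1 + 13 = 20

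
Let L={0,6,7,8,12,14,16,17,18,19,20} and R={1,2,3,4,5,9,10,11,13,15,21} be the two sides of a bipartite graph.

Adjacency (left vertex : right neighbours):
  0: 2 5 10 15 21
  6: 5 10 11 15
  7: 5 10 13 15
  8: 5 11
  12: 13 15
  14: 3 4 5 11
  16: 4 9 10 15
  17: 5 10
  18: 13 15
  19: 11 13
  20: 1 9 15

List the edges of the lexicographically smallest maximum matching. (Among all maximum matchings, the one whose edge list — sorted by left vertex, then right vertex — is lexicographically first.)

Lex-smallest maximum matching: {(0,2), (6,5), (7,10), (8,11), (12,13), (14,3), (16,4), (18,15), (20,1)}

|M| = 9 (so the lex-smallest maximum matching has 9 edges)
process left vertices in ascending order; for each, take the smallest-labelled available neighbour that still permits 9 edges overall, or leave it unmatched if none does
lex-smallest matching: {0-2, 6-5, 7-10, 8-11, 12-13, 14-3, 16-4, 18-15, 20-1}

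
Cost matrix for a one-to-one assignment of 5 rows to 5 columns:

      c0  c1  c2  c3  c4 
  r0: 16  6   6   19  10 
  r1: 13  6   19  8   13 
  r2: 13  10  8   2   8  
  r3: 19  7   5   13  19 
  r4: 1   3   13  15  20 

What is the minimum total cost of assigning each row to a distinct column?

optimal assignment: row0→col4 (cost 10), row1→col1 (cost 6), row2→col3 (cost 2), row3→col2 (cost 5), row4→col0 (cost 1)
total = 10 + 6 + 2 + 5 + 1 = 24

Minimum assignment cost: 24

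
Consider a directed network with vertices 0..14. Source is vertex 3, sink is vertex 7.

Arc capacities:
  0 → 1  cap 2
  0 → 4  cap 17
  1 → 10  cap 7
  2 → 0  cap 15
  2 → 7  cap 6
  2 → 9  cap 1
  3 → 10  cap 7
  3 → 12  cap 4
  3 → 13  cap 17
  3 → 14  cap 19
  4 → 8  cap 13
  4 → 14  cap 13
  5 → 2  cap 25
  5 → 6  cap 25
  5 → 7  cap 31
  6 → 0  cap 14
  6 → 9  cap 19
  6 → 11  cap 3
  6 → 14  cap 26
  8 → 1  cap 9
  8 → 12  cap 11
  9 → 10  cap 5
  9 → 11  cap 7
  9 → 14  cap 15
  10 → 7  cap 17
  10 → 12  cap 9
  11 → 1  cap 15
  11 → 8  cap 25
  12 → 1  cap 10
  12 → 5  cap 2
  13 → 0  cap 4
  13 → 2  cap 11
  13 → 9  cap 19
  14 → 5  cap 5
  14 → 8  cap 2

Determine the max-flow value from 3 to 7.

augment #1: 3→10→7 bottleneck 7, total now 7
augment #2: 3→12→5→7 bottleneck 2, total now 9
augment #3: 3→13→2→7 bottleneck 6, total now 15
augment #4: 3→14→5→7 bottleneck 5, total now 20
augment #5: 3→12→1→10→7 bottleneck 2, total now 22
augment #6: 3→13→9→10→7 bottleneck 5, total now 27
augment #7: 3→13→0→1→10→7 bottleneck 2, total now 29
augment #8: 3→14→8→1→10→7 bottleneck 1, total now 30

Maximum flow value: 30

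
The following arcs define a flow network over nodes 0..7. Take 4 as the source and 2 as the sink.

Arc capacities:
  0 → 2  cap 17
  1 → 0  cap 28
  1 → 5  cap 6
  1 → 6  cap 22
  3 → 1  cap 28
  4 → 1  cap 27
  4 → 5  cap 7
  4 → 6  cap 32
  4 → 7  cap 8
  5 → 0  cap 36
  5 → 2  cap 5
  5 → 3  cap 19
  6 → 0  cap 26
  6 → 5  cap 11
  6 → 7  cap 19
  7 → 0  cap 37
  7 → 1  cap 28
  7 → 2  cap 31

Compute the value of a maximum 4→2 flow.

augment #1: 4→5→2 bottleneck 5, total now 5
augment #2: 4→7→2 bottleneck 8, total now 13
augment #3: 4→1→0→2 bottleneck 17, total now 30
augment #4: 4→6→7→2 bottleneck 19, total now 49

Maximum flow value: 49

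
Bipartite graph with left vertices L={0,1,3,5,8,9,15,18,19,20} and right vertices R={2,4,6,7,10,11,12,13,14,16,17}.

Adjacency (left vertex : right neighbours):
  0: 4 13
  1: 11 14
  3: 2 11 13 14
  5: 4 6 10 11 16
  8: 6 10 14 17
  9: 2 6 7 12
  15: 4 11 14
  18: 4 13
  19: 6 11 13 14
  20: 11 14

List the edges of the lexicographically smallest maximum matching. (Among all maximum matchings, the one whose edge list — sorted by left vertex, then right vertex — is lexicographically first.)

|M| = 9 (so the lex-smallest maximum matching has 9 edges)
process left vertices in ascending order; for each, take the smallest-labelled available neighbour that still permits 9 edges overall, or leave it unmatched if none does
lex-smallest matching: {0-4, 1-11, 3-2, 5-10, 8-17, 9-7, 15-14, 18-13, 19-6}

Lex-smallest maximum matching: {(0,4), (1,11), (3,2), (5,10), (8,17), (9,7), (15,14), (18,13), (19,6)}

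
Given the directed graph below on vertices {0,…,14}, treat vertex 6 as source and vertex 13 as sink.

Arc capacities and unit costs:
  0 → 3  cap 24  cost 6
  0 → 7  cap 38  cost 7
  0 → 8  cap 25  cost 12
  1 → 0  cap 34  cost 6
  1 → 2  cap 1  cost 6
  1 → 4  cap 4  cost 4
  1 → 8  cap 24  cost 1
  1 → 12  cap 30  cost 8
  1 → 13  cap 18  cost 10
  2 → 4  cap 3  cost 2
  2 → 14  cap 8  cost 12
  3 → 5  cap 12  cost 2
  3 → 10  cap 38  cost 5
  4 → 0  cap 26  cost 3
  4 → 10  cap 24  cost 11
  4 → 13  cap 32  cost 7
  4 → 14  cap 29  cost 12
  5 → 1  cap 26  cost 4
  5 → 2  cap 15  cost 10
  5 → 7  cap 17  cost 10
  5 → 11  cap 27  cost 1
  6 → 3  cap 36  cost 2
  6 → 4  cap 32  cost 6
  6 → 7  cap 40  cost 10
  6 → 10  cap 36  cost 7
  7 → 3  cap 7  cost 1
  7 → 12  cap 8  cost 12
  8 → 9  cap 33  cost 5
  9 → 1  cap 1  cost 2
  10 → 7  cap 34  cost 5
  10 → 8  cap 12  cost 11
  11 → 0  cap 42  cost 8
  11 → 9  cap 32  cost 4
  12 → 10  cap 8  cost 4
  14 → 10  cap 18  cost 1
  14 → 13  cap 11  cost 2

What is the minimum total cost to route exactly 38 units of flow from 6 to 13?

shortest-cost path #1: 6→4→13 push 32 @ unit cost 13 (adds 416)
shortest-cost path #2: 6→3→5→1→13 push 6 @ unit cost 18 (adds 108)
total cost = 524

Minimum cost for 38 units: 524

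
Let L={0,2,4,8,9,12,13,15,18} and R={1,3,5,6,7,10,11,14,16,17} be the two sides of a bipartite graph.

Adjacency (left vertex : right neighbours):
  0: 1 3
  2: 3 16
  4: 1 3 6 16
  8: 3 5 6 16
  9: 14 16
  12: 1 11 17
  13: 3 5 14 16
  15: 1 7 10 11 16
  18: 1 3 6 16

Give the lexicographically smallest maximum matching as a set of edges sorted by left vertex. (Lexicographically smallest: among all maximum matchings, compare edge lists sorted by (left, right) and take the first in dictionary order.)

Lex-smallest maximum matching: {(0,1), (2,3), (4,6), (8,5), (9,14), (12,11), (13,16), (15,7)}

|M| = 8 (so the lex-smallest maximum matching has 8 edges)
process left vertices in ascending order; for each, take the smallest-labelled available neighbour that still permits 8 edges overall, or leave it unmatched if none does
lex-smallest matching: {0-1, 2-3, 4-6, 8-5, 9-14, 12-11, 13-16, 15-7}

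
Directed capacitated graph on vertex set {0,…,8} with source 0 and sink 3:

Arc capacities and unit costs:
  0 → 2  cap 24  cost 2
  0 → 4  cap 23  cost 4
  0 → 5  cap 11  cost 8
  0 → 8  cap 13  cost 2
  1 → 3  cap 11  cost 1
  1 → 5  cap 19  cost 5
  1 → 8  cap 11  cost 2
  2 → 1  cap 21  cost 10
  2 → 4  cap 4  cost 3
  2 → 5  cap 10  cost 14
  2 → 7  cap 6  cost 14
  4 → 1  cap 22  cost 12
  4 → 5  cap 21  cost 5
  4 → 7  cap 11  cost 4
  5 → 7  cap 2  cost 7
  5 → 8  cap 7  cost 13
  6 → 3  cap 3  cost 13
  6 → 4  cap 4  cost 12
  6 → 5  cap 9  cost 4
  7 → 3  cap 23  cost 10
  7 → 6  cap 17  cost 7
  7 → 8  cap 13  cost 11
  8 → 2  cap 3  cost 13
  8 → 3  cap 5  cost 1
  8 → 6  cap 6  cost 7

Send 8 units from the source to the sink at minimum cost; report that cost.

shortest-cost path #1: 0→8→3 push 5 @ unit cost 3 (adds 15)
shortest-cost path #2: 0→2→1→3 push 3 @ unit cost 13 (adds 39)
total cost = 54

Minimum cost for 8 units: 54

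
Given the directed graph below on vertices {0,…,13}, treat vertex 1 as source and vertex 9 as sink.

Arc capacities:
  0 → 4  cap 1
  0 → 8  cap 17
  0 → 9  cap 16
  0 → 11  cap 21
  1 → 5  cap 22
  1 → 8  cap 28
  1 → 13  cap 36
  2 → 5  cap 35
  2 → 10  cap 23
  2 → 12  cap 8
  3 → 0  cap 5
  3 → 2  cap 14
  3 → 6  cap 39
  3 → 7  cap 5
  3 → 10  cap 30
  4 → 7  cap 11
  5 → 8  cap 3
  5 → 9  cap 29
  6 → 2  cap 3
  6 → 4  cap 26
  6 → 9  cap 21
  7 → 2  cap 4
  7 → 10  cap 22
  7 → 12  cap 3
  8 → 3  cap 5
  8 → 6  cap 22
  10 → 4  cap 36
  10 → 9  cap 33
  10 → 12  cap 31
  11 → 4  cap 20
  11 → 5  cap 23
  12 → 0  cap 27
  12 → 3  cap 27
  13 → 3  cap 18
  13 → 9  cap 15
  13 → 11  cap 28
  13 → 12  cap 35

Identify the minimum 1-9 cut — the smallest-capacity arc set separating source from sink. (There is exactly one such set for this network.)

Min-cut arcs: {(1,5), (1,13), (8,3), (8,6)} (total capacity 85)

augment #1: 1→5→9 push 22
augment #2: 1→13→9 push 15
augment #3: 1→8→6→9 push 21
augment #4: 1→8→3→0→9 push 5
augment #5: 1→13→3→10→9 push 18
augment #6: 1→13→11→5→9 push 3
augment #7: 1→8→6→2→5→9 push 1
max flow = 85; residual-reachable set from 1 gives S-side
cut edges (S→T): {(1,5), (1,13), (8,3), (8,6)} total cap 85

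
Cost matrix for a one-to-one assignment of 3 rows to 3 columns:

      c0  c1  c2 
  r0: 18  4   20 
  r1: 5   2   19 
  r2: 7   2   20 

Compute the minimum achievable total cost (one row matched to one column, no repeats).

optimal assignment: row0→col2 (cost 20), row1→col0 (cost 5), row2→col1 (cost 2)
total = 20 + 5 + 2 = 27

Minimum assignment cost: 27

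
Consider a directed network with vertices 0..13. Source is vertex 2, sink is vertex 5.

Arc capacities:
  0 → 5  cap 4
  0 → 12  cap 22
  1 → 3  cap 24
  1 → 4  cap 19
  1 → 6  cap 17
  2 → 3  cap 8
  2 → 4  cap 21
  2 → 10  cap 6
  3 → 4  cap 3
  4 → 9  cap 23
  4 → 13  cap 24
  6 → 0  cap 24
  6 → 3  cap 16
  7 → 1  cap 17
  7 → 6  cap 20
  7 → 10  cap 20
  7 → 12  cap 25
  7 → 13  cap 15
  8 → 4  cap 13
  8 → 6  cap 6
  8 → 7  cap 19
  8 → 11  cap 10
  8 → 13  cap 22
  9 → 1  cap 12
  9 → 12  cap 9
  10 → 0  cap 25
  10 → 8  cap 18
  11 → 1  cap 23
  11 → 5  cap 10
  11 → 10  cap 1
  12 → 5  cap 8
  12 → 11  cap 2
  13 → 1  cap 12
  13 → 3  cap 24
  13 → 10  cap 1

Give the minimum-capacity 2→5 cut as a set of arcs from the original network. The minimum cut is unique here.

Min-cut arcs: {(0,5), (2,10), (12,5), (12,11), (13,10)} (total capacity 21)

augment #1: 2→10→0→5 push 4
augment #2: 2→4→9→12→5 push 8
augment #3: 2→10→8→11→5 push 2
augment #4: 2→4→9→12→11→5 push 1
augment #5: 2→4→13→10→8→11→5 push 1
augment #6: 2→4→9→1→6→0→12→11→5 push 1
augment #7: 2→4→9→1→6→0→10→8→11→5 push 4
max flow = 21; residual-reachable set from 2 gives S-side
cut edges (S→T): {(0,5), (2,10), (12,5), (12,11), (13,10)} total cap 21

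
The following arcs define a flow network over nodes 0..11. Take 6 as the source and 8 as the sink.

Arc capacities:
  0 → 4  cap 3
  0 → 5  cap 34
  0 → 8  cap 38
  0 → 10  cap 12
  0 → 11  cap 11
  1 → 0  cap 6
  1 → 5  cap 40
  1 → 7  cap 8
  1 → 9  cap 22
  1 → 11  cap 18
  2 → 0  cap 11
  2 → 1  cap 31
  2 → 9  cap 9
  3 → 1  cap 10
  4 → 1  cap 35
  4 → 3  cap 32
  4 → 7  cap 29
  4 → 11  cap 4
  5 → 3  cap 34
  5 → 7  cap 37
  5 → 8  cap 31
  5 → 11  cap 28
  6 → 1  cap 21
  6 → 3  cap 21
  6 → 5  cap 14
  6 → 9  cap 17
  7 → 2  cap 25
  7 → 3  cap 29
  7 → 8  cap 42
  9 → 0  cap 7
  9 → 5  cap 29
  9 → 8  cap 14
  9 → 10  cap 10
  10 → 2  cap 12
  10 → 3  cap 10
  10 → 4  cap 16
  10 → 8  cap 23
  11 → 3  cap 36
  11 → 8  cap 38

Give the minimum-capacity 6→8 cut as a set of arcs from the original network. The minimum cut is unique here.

augment #1: 6→5→8 push 14
augment #2: 6→9→8 push 14
augment #3: 6→1→0→8 push 6
augment #4: 6→1→5→8 push 15
augment #5: 6→9→0→8 push 3
augment #6: 6→3→1→5→8 push 2
augment #7: 6→3→1→7→8 push 8
max flow = 62; residual-reachable set from 6 gives S-side
cut edges (S→T): {(3,1), (6,1), (6,5), (6,9)} total cap 62

Min-cut arcs: {(3,1), (6,1), (6,5), (6,9)} (total capacity 62)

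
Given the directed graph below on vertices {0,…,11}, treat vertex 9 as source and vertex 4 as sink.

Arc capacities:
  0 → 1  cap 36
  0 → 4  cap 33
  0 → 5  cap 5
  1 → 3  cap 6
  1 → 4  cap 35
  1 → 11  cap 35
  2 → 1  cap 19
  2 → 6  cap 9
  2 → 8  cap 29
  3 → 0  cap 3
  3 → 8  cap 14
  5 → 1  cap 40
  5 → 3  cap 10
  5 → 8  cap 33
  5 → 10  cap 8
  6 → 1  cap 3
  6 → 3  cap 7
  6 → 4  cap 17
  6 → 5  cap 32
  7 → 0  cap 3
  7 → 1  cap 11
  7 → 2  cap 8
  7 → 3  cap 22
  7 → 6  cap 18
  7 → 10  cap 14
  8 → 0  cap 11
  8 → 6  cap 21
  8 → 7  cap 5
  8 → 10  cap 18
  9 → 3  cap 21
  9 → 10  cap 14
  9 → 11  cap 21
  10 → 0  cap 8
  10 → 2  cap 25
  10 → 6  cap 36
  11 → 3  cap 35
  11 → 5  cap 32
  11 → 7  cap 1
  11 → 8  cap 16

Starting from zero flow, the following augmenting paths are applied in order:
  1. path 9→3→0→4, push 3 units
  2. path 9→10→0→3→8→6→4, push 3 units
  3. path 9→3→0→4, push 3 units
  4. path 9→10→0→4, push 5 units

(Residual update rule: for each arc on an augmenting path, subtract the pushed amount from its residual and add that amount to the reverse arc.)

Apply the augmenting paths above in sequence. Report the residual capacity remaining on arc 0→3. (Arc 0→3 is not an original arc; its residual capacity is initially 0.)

Residual capacity of (0,3): 3

after path 1 (9→3→0→4, push 3): res(0,3)=3
after path 2 (9→10→0→3→8→6→4, push 3): res(0,3)=0
after path 3 (9→3→0→4, push 3): res(0,3)=3
after path 4 (9→10→0→4, push 5): res(0,3)=3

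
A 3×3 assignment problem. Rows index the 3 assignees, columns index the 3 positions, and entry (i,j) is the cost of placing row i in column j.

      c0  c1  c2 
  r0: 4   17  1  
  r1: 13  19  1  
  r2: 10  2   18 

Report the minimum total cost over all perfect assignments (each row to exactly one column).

optimal assignment: row0→col0 (cost 4), row1→col2 (cost 1), row2→col1 (cost 2)
total = 4 + 1 + 2 = 7

Minimum assignment cost: 7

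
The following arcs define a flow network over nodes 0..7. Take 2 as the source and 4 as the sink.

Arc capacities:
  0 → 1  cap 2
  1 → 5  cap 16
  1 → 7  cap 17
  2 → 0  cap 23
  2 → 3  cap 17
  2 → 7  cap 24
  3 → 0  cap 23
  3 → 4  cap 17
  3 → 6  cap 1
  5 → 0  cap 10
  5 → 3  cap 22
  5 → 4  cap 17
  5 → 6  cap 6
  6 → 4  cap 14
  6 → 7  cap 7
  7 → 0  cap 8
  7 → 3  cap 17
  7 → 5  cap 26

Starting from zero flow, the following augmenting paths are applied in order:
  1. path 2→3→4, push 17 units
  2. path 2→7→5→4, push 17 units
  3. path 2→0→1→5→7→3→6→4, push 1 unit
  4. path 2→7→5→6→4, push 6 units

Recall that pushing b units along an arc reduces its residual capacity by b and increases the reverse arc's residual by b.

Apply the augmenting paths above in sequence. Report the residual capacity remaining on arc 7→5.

after path 1 (2→3→4, push 17): res(7,5)=26
after path 2 (2→7→5→4, push 17): res(7,5)=9
after path 3 (2→0→1→5→7→3→6→4, push 1): res(7,5)=10
after path 4 (2→7→5→6→4, push 6): res(7,5)=4

Residual capacity of (7,5): 4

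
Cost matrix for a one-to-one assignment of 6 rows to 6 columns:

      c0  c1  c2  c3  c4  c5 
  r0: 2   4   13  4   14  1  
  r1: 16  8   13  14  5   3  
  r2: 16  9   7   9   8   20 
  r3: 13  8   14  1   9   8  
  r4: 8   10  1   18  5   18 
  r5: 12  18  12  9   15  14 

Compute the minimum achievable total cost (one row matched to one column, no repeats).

Minimum assignment cost: 29

one of 2 optimal assignments: row0→col1 (cost 4), row1→col5 (cost 3), row2→col4 (cost 8), row3→col3 (cost 1), row4→col2 (cost 1), row5→col0 (cost 12)
total = 4 + 3 + 8 + 1 + 1 + 12 = 29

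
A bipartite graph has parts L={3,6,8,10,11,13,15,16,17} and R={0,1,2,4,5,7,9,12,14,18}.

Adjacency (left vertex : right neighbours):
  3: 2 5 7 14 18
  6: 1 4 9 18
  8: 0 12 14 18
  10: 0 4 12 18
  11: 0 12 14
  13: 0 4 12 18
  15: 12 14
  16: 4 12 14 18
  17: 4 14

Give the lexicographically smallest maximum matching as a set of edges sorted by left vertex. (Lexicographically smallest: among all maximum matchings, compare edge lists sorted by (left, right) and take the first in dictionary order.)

|M| = 7 (so the lex-smallest maximum matching has 7 edges)
process left vertices in ascending order; for each, take the smallest-labelled available neighbour that still permits 7 edges overall, or leave it unmatched if none does
lex-smallest matching: {3-2, 6-1, 8-0, 10-4, 11-12, 13-18, 15-14}

Lex-smallest maximum matching: {(3,2), (6,1), (8,0), (10,4), (11,12), (13,18), (15,14)}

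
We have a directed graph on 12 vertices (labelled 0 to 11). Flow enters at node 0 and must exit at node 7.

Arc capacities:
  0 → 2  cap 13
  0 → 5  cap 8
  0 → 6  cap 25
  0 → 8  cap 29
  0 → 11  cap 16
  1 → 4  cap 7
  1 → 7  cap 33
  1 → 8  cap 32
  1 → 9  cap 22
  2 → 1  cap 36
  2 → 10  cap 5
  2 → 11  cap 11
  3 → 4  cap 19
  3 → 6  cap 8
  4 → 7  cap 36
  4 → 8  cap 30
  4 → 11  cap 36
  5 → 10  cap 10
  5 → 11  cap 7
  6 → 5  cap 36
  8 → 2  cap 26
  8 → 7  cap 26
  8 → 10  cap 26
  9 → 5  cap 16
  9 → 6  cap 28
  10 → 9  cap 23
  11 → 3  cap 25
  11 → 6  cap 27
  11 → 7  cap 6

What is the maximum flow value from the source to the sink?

Maximum flow value: 65

augment #1: 0→8→7 bottleneck 26, total now 26
augment #2: 0→11→7 bottleneck 6, total now 32
augment #3: 0→2→1→7 bottleneck 13, total now 45
augment #4: 0→8→2→1→7 bottleneck 3, total now 48
augment #5: 0→11→3→4→7 bottleneck 10, total now 58
augment #6: 0→5→11→3→4→7 bottleneck 7, total now 65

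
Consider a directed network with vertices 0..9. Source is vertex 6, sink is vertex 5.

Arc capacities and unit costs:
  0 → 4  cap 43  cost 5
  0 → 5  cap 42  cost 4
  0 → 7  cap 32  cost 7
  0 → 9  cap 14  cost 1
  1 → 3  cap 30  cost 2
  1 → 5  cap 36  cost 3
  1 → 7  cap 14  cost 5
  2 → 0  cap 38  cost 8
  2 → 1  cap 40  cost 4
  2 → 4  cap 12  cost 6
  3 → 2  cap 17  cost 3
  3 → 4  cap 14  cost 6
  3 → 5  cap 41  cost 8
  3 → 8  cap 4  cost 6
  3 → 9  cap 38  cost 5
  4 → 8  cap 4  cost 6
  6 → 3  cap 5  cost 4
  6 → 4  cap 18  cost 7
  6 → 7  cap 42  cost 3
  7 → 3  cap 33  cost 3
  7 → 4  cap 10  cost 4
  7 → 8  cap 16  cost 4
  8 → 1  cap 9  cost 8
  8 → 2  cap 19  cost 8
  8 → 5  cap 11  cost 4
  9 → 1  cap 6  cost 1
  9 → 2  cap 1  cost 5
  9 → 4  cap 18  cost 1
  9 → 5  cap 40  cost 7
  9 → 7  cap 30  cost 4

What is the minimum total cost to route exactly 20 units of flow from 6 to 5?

Minimum cost for 20 units: 237

shortest-cost path #1: 6→7→8→5 push 11 @ unit cost 11 (adds 121)
shortest-cost path #2: 6→3→5 push 5 @ unit cost 12 (adds 60)
shortest-cost path #3: 6→7→3→5 push 4 @ unit cost 14 (adds 56)
total cost = 237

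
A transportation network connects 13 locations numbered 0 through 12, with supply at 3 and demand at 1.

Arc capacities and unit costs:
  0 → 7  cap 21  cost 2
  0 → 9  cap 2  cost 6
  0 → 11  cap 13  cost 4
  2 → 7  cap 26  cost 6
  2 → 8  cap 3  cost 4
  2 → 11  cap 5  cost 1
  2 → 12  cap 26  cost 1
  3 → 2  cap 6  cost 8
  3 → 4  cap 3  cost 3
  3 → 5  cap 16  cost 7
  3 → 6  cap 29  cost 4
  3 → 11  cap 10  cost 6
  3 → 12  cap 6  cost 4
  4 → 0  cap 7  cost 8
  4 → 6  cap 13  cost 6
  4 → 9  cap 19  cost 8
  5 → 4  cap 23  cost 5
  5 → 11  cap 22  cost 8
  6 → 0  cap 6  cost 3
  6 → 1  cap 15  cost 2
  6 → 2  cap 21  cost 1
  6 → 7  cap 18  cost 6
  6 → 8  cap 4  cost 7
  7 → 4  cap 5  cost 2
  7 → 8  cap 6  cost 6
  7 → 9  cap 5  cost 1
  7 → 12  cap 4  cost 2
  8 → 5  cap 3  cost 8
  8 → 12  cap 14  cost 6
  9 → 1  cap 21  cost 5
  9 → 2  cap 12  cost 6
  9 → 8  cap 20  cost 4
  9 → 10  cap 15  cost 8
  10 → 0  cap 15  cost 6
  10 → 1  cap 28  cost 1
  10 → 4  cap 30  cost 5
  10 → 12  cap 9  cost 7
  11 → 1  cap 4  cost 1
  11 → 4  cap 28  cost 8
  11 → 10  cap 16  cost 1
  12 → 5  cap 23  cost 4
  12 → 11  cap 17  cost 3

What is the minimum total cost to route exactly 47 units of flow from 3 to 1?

shortest-cost path #1: 3→6→1 push 15 @ unit cost 6 (adds 90)
shortest-cost path #2: 3→11→1 push 4 @ unit cost 7 (adds 28)
shortest-cost path #3: 3→11→10→1 push 6 @ unit cost 8 (adds 48)
shortest-cost path #4: 3→6→2→11→10→1 push 5 @ unit cost 8 (adds 40)
shortest-cost path #5: 3→12→11→10→1 push 5 @ unit cost 9 (adds 45)
shortest-cost path #6: 3→6→0→7→9→1 push 5 @ unit cost 15 (adds 75)
shortest-cost path #7: 3→4→9→1 push 3 @ unit cost 16 (adds 48)
shortest-cost path #8: 3→6→0→9→1 push 1 @ unit cost 18 (adds 18)
shortest-cost path #9: 3→6→7→0→9→1 push 1 @ unit cost 19 (adds 19)
shortest-cost path #10: 3→5→4→9→1 push 2 @ unit cost 25 (adds 50)
total cost = 461

Minimum cost for 47 units: 461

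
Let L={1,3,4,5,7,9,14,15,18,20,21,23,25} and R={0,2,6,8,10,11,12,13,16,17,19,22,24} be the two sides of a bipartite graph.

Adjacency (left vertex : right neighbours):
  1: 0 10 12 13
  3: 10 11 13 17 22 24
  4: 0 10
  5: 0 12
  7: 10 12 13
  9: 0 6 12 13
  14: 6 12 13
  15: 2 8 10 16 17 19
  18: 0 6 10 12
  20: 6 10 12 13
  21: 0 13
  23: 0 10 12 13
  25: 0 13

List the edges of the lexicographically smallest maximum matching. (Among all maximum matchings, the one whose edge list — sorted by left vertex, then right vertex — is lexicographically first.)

Lex-smallest maximum matching: {(1,0), (3,11), (4,10), (5,12), (7,13), (9,6), (15,2)}

|M| = 7 (so the lex-smallest maximum matching has 7 edges)
process left vertices in ascending order; for each, take the smallest-labelled available neighbour that still permits 7 edges overall, or leave it unmatched if none does
lex-smallest matching: {1-0, 3-11, 4-10, 5-12, 7-13, 9-6, 15-2}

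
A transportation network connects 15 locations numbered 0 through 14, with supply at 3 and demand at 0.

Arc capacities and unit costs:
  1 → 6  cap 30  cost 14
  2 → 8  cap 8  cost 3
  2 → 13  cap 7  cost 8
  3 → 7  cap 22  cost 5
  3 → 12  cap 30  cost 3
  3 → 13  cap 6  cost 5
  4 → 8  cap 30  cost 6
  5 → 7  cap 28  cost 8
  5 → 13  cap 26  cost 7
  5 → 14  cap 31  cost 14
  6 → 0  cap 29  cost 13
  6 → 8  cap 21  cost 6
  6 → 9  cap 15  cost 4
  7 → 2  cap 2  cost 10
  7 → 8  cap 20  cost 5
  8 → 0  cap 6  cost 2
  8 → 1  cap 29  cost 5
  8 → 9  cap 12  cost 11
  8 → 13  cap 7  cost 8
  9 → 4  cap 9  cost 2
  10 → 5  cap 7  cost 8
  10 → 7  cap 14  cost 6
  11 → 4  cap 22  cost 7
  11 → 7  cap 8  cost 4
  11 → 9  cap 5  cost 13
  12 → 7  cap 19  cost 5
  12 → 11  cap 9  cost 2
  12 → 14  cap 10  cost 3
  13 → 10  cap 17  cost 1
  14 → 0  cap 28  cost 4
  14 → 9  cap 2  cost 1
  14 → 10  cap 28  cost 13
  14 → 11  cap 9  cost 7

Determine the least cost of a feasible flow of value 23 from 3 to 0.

Minimum cost for 23 units: 406

shortest-cost path #1: 3→12→14→0 push 10 @ unit cost 10 (adds 100)
shortest-cost path #2: 3→7→8→0 push 6 @ unit cost 12 (adds 72)
shortest-cost path #3: 3→13→10→5→14→0 push 6 @ unit cost 32 (adds 192)
shortest-cost path #4: 3→7→8→1→6→0 push 1 @ unit cost 42 (adds 42)
total cost = 406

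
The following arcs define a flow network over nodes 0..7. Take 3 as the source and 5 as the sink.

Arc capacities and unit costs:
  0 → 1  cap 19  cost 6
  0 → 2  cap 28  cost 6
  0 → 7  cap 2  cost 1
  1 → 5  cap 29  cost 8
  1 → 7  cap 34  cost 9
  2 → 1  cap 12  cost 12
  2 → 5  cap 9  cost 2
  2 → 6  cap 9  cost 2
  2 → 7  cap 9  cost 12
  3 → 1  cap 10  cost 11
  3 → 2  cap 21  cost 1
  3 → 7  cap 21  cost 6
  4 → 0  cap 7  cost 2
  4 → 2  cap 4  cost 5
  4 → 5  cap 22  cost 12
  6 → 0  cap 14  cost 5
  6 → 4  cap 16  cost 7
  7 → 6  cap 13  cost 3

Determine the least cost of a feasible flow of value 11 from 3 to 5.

shortest-cost path #1: 3→2→5 push 9 @ unit cost 3 (adds 27)
shortest-cost path #2: 3→1→5 push 2 @ unit cost 19 (adds 38)
total cost = 65

Minimum cost for 11 units: 65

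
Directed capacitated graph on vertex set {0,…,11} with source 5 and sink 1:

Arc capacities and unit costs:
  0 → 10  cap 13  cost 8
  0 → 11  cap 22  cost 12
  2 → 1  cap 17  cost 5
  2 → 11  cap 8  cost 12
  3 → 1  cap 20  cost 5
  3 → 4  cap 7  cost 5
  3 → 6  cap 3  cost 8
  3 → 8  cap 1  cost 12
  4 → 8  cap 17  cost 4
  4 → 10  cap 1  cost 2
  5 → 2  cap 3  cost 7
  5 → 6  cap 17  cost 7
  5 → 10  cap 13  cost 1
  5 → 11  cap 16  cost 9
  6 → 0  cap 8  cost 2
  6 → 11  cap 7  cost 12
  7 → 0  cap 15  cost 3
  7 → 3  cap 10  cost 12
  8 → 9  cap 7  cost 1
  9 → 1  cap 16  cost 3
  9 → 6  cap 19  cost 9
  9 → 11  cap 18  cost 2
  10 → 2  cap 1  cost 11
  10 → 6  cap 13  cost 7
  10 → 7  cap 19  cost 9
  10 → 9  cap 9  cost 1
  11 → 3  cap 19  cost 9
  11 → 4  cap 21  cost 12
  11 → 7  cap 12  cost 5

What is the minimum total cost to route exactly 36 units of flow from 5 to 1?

Minimum cost for 36 units: 697

shortest-cost path #1: 5→10→9→1 push 9 @ unit cost 5 (adds 45)
shortest-cost path #2: 5→2→1 push 3 @ unit cost 12 (adds 36)
shortest-cost path #3: 5→10→2→1 push 1 @ unit cost 17 (adds 17)
shortest-cost path #4: 5→11→3→1 push 16 @ unit cost 23 (adds 368)
shortest-cost path #5: 5→10→7→3→1 push 3 @ unit cost 27 (adds 81)
shortest-cost path #6: 5→6→11→3→1 push 1 @ unit cost 33 (adds 33)
shortest-cost path #7: 5→6→11→4→8→9→1 push 3 @ unit cost 39 (adds 117)
total cost = 697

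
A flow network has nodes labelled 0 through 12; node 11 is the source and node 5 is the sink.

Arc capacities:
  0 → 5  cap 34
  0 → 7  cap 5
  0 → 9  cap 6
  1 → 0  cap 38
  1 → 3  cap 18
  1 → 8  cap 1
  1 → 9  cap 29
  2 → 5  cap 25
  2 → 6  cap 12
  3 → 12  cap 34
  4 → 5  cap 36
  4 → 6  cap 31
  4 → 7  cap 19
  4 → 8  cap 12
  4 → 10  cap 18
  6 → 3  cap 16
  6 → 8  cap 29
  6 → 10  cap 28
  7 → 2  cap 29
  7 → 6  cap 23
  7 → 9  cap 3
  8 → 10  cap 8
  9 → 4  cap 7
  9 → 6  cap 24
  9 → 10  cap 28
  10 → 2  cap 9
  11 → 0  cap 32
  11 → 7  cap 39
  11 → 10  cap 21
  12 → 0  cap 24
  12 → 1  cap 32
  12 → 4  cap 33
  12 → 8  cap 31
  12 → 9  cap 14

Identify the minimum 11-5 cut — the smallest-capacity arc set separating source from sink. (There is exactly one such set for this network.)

augment #1: 11→0→5 push 32
augment #2: 11→7→2→5 push 25
augment #3: 11→7→9→4→5 push 3
augment #4: 11→7→6→3→12→0→5 push 2
augment #5: 11→7→6→3→12→4→5 push 9
augment #6: 11→10→2→6→3→12→4→5 push 5
max flow = 76; residual-reachable set from 11 gives S-side
cut edges (S→T): {(2,5), (6,3), (7,9), (11,0)} total cap 76

Min-cut arcs: {(2,5), (6,3), (7,9), (11,0)} (total capacity 76)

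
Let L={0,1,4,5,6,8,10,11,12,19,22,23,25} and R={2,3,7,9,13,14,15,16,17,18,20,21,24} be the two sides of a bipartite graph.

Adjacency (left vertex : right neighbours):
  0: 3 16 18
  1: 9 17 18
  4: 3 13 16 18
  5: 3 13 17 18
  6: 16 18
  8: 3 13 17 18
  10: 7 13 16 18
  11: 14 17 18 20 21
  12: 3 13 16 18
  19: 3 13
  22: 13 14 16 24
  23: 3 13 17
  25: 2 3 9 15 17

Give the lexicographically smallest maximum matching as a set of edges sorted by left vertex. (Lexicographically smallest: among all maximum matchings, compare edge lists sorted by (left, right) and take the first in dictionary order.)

Lex-smallest maximum matching: {(0,3), (1,9), (4,13), (5,17), (6,16), (8,18), (10,7), (11,14), (22,24), (25,2)}

|M| = 10 (so the lex-smallest maximum matching has 10 edges)
process left vertices in ascending order; for each, take the smallest-labelled available neighbour that still permits 10 edges overall, or leave it unmatched if none does
lex-smallest matching: {0-3, 1-9, 4-13, 5-17, 6-16, 8-18, 10-7, 11-14, 22-24, 25-2}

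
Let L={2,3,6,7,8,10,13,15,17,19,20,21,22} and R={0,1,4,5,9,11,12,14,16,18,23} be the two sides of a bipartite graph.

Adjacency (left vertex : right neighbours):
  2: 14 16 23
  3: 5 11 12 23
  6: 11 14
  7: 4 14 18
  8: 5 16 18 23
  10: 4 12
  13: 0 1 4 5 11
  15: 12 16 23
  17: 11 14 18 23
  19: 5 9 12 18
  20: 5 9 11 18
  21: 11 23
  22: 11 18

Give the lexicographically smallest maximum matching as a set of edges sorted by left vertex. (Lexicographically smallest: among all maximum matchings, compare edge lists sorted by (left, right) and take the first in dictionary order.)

|M| = 10 (so the lex-smallest maximum matching has 10 edges)
process left vertices in ascending order; for each, take the smallest-labelled available neighbour that still permits 10 edges overall, or leave it unmatched if none does
lex-smallest matching: {2-14, 3-5, 6-11, 7-4, 8-16, 10-12, 13-0, 15-23, 17-18, 19-9}

Lex-smallest maximum matching: {(2,14), (3,5), (6,11), (7,4), (8,16), (10,12), (13,0), (15,23), (17,18), (19,9)}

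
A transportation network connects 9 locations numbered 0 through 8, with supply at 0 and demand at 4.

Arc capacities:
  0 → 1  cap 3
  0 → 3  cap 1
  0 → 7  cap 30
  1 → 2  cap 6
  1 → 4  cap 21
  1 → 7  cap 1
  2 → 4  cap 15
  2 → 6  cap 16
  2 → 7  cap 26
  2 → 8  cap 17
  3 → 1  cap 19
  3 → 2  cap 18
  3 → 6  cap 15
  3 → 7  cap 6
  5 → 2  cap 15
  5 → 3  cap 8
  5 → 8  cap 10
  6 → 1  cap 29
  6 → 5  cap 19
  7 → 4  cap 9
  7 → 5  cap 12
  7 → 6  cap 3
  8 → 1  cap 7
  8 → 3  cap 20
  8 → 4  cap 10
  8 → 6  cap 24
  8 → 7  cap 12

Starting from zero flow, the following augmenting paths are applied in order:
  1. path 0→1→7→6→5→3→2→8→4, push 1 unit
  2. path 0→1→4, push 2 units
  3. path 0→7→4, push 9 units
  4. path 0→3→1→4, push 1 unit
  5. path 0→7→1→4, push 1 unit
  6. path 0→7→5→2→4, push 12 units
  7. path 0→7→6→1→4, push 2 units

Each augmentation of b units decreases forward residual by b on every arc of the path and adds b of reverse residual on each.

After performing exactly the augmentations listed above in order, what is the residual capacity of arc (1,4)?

Residual capacity of (1,4): 15

after path 1 (0→1→7→6→5→3→2→8→4, push 1): res(1,4)=21
after path 2 (0→1→4, push 2): res(1,4)=19
after path 3 (0→7→4, push 9): res(1,4)=19
after path 4 (0→3→1→4, push 1): res(1,4)=18
after path 5 (0→7→1→4, push 1): res(1,4)=17
after path 6 (0→7→5→2→4, push 12): res(1,4)=17
after path 7 (0→7→6→1→4, push 2): res(1,4)=15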